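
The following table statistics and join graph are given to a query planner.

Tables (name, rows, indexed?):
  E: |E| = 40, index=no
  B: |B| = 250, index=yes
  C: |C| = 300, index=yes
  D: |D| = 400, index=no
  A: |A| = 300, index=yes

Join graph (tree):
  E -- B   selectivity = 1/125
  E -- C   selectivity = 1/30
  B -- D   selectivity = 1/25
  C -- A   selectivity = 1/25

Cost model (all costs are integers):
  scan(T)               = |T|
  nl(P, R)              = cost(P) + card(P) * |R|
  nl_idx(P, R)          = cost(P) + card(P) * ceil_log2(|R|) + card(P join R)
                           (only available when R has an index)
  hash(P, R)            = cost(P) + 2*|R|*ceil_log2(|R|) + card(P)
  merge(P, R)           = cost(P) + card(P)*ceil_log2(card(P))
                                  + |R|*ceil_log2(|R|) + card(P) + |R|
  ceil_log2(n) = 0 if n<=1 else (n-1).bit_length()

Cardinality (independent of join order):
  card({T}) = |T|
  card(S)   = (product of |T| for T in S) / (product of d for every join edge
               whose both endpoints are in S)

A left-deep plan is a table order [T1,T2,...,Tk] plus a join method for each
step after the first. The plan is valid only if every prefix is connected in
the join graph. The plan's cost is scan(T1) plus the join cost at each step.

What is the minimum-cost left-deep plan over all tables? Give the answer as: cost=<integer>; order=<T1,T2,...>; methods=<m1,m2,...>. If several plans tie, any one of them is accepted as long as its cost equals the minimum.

cost=24960; order=E,B,C,A,D; methods=nl_idx,nl_idx,hash,hash

Selinger DP (subsets sized 1..n):
  {E}: scan cost=40, card=40
  {B}: scan cost=250, card=250
  {C}: scan cost=300, card=300
  {D}: scan cost=400, card=400
  {A}: scan cost=300, card=300
  {BE}: card=80; try (B,nl_idx)→440, (E,hash)→980, (B,merge)→2570, (E,merge)→2780, (B,hash)→4080, (B,nl)→10040 …(+1); best=440 via (B,nl_idx)
  {CE}: card=400; try (C,nl_idx)→800, (E,hash)→1080, (C,merge)→3320, (E,merge)→3580, (C,hash)→5480, (C,nl)→12040 …(+1); best=800 via (C,nl_idx)
  {BD}: card=4000; try (B,hash)→4800, (D,merge)→6500, (B,merge)→6650, (B,nl_idx)→7600, (D,hash)→7700, (D,nl)→100250 …(+1); best=4800 via (B,hash)
  {AC}: card=3600; try (C,hash)→6000, (A,hash)→6000, (C,merge)→6300, (A,merge)→6300, (C,nl_idx)→6600, (A,nl_idx)→6600 …(+2); best=6000 via (C,hash)
  {BCE}: card=800; try (C,nl_idx)→1960, (C,merge)→4080, (B,nl_idx)→4800, (B,hash)→5200, (C,hash)→5920, (B,merge)→7050 …(+2); best=1960 via (C,nl_idx)
  {BDE}: card=1280; try (D,merge)→5080, (D,hash)→7720, (E,hash)→9280, (D,nl)→32440, (E,merge)→57080, (E,nl)→164800; best=5080 via (D,merge)
  {ACE}: card=4800; try (A,hash)→6600, (A,merge)→7800, (A,nl_idx)→9200, (E,hash)→10080, (E,merge)→53080, (A,nl)→120800 …(+1); best=6600 via (A,hash)
  {BCDE}: card=12800; try (D,hash)→9960, (C,hash)→11760, (D,merge)→14760, (C,merge)→23440, (C,nl_idx)→29400, (D,nl)→321960 …(+1); best=9960 via (D,hash)
  {ABCE}: card=9600; try (A,hash)→8160, (A,merge)→13760, (B,hash)→15400, (A,nl_idx)→18760, (B,nl_idx)→54600, (B,merge)→76050 …(+2); best=8160 via (A,hash)
  {ABCDE}: card=153600; try (D,hash)→24960, (A,hash)→28160, (D,merge)→156160, (A,merge)→204960, (A,nl_idx)→278760, (D,nl)→3848160 …(+1); best=24960 via (D,hash)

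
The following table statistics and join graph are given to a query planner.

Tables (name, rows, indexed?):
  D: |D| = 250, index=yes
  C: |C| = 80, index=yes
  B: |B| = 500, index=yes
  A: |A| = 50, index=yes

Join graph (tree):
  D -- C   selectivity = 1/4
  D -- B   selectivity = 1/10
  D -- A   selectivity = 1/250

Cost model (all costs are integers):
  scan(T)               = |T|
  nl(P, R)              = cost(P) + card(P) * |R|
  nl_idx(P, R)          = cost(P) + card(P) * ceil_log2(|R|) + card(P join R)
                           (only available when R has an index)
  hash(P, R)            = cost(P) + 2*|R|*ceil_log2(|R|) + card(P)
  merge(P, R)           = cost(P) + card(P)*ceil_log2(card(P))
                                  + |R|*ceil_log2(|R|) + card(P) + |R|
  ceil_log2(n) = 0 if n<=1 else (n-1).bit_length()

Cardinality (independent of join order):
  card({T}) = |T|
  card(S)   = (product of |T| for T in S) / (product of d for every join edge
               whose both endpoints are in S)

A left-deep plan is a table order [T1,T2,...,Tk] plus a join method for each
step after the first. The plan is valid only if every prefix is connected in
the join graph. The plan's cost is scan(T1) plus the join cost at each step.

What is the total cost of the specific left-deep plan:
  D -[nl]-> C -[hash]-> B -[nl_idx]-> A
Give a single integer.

1584250

step 1: scan D: cost=250, card=250
step 2: join C via nl
    card(P join C) = 250*80/(4) = 5000
    cost = 250 + 250*80 = 20250
step 3: join B via hash
    card(P join B) = 5000*500/(10) = 250000
    cost = 20250 + 2*500*9 + 5000 = 34250
step 4: join A via nl_idx
    card(P join A) = 250000*50/(250) = 50000
    cost = 34250 + 250000*6 + 50000 = 1584250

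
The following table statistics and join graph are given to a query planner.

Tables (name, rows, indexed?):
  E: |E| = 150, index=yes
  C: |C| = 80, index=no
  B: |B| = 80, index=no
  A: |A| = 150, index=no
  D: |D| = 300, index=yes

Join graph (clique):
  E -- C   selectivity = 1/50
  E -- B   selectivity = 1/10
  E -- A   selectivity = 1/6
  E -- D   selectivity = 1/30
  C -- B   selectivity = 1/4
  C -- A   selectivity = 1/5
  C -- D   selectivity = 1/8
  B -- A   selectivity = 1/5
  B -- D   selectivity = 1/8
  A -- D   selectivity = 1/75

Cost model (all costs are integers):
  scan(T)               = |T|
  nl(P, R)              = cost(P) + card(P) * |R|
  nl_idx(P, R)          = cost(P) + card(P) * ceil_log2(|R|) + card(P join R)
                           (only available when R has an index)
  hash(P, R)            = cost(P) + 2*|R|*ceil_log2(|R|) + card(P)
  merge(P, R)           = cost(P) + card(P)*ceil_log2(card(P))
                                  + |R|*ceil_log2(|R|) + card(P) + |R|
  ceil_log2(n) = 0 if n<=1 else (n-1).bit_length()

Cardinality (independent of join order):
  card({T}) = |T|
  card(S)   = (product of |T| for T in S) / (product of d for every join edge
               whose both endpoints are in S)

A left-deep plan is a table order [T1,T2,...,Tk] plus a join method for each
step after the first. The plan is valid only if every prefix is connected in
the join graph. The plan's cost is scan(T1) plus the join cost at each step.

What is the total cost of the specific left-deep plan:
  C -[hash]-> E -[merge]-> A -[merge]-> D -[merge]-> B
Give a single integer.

step 1: scan C: cost=80, card=80
step 2: join E via hash
    card(P join E) = 80*150/(50) = 240
    cost = 80 + 2*150*8 + 80 = 2560
step 3: join A via merge
    card(P join A) = 240*150/(6*5) = 1200
    cost = 2560 + 240*8 + 150*8 + 240 + 150 = 6070
step 4: join D via merge
    card(P join D) = 1200*300/(30*8*75) = 20
    cost = 6070 + 1200*11 + 300*9 + 1200 + 300 = 23470
step 5: join B via merge
    card(P join B) = 20*80/(10*4*5*8) = 1
    cost = 23470 + 20*5 + 80*7 + 20 + 80 = 24230

24230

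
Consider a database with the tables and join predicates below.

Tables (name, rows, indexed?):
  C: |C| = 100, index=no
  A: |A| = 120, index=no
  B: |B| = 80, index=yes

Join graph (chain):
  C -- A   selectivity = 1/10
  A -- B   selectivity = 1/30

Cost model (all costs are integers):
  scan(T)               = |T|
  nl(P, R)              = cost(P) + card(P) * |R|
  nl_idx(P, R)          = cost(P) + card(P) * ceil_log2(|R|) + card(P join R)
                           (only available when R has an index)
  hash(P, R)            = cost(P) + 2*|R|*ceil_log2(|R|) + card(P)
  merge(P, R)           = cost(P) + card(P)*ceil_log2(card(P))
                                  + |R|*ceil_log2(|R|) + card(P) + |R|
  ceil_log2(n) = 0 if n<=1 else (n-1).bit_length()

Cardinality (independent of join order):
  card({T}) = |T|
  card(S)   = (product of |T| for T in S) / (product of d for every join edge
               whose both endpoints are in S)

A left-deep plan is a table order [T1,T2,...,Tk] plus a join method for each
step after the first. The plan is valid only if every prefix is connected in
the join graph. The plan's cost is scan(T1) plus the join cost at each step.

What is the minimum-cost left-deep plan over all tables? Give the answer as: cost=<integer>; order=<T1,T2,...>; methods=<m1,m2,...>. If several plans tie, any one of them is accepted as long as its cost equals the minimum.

cost=3000; order=A,B,C; methods=nl_idx,hash

Selinger DP (subsets sized 1..n):
  {C}: scan cost=100, card=100
  {A}: scan cost=120, card=120
  {B}: scan cost=80, card=80
  {AC}: card=1200; try (C,hash)→1640, (A,merge)→1860, (C,merge)→1880, (A,hash)→1880, (A,nl)→12100, (C,nl)→12120; best=1640 via (C,hash)
  {AB}: card=320; try (B,nl_idx)→1280, (B,hash)→1360, (A,merge)→1680, (B,merge)→1720, (A,hash)→1840, (A,nl)→9680 …(+1); best=1280 via (B,nl_idx)
  {ABC}: card=3200; try (C,hash)→3000, (B,hash)→3960, (C,merge)→5280, (B,nl_idx)→13240, (B,merge)→16680, (C,nl)→33280 …(+1); best=3000 via (C,hash)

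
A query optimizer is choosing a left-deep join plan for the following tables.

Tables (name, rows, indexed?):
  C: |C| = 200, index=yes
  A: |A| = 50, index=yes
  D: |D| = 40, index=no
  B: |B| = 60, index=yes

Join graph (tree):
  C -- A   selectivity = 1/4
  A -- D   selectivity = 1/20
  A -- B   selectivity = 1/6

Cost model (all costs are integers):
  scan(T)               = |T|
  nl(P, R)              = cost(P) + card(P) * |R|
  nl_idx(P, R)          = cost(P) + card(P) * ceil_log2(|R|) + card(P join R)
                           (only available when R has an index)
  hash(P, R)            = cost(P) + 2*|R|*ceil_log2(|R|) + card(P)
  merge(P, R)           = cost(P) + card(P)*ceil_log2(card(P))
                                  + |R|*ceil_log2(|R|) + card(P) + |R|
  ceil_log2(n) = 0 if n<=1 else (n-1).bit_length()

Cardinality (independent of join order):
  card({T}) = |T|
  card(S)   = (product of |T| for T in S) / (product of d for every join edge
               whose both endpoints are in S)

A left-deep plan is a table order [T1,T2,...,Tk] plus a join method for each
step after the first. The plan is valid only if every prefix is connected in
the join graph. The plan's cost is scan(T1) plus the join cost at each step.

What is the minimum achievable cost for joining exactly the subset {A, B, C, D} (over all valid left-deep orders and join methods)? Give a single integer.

Selinger DP over subsets of {A,B,C,D}:
  {C}: scan cost=200, card=200
  {A}: scan cost=50, card=50
  {D}: scan cost=40, card=40
  {B}: scan cost=60, card=60
  {AC}: card=2500; try (A,hash)→1000, (C,merge)→2200, (A,merge)→2350, (C,nl_idx)→2950, (C,hash)→3300, (A,nl_idx)→3900 …(+2); best=1000 via (A,hash)
  {AD}: card=100; try (A,nl_idx)→380, (D,hash)→580, (A,merge)→670, (D,merge)→680, (A,hash)→680, (A,nl)→2040 …(+1); best=380 via (A,nl_idx)
  {AB}: card=500; try (A,hash)→720, (B,hash)→820, (B,merge)→820, (A,merge)→830, (B,nl_idx)→850, (A,nl_idx)→920 …(+2); best=720 via (A,hash)
  {ACD}: card=5000; try (C,merge)→2980, (C,hash)→3680, (D,hash)→3980, (C,nl_idx)→6180, (C,nl)→20380, (D,merge)→33780 …(+1); best=2980 via (C,merge)
  {ABC}: card=25000; try (B,hash)→4220, (C,hash)→4420, (C,merge)→7520, (C,nl_idx)→29720, (B,merge)→33920, (B,nl_idx)→41000 …(+2); best=4220 via (B,hash)
  {ABD}: card=1000; try (B,hash)→1200, (B,merge)→1600, (D,hash)→1700, (B,nl_idx)→1980, (D,merge)→6000, (B,nl)→6380 …(+1); best=1200 via (B,hash)
  {ABCD}: card=50000; try (C,hash)→5400, (B,hash)→8700, (C,merge)→14000, (D,hash)→29700, (C,nl_idx)→59200, (B,merge)→73400 …(+5); best=5400 via (C,hash)

5400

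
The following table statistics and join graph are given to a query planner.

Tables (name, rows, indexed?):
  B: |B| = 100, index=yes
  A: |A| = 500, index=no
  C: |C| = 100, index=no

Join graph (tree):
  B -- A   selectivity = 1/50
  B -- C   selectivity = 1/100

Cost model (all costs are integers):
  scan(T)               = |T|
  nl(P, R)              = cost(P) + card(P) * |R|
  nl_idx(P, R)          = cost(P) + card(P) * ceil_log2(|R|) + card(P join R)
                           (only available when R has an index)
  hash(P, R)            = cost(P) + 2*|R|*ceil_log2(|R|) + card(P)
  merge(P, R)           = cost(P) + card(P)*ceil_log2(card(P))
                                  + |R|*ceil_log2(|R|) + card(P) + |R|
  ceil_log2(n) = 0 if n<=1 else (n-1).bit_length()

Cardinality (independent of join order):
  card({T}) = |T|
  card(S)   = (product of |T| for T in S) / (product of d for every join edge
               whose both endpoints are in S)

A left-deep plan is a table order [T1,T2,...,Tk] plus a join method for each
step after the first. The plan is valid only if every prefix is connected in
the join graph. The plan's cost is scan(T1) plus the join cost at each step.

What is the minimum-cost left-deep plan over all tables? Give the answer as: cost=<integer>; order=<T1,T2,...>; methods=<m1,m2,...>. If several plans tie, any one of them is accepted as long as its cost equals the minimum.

Selinger DP (subsets sized 1..n):
  {B}: scan cost=100, card=100
  {A}: scan cost=500, card=500
  {C}: scan cost=100, card=100
  {AB}: card=1000; try (B,hash)→2400, (B,nl_idx)→5000, (A,merge)→5900, (B,merge)→6300, (A,hash)→9200, (A,nl)→50100 …(+1); best=2400 via (B,hash)
  {BC}: card=100; try (B,nl_idx)→900, (C,hash)→1600, (B,hash)→1600, (C,merge)→1700, (B,merge)→1700, (C,nl)→10100 …(+1); best=900 via (B,nl_idx)
  {ABC}: card=1000; try (C,hash)→4800, (A,merge)→6700, (A,hash)→10000, (C,merge)→14200, (A,nl)→50900, (C,nl)→102400; best=4800 via (C,hash)

cost=4800; order=A,B,C; methods=hash,hash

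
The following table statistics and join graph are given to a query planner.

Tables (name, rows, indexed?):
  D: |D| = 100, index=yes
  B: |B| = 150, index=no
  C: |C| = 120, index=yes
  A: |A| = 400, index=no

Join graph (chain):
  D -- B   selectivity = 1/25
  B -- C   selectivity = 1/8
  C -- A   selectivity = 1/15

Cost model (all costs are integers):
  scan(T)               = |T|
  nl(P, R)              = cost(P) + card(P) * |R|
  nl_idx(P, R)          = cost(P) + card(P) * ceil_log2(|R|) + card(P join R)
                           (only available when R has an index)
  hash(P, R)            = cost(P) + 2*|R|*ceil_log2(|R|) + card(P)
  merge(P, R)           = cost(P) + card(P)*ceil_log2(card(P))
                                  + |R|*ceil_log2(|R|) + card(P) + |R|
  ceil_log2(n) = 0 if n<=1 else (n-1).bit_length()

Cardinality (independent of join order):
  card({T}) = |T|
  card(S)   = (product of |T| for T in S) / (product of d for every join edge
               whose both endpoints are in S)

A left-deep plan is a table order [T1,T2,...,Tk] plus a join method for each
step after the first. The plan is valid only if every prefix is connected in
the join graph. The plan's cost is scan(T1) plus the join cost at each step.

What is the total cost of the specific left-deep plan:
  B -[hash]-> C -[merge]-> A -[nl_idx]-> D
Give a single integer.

695230

step 1: scan B: cost=150, card=150
step 2: join C via hash
    card(P join C) = 150*120/(8) = 2250
    cost = 150 + 2*120*7 + 150 = 1980
step 3: join A via merge
    card(P join A) = 2250*400/(15) = 60000
    cost = 1980 + 2250*12 + 400*9 + 2250 + 400 = 35230
step 4: join D via nl_idx
    card(P join D) = 60000*100/(25) = 240000
    cost = 35230 + 60000*7 + 240000 = 695230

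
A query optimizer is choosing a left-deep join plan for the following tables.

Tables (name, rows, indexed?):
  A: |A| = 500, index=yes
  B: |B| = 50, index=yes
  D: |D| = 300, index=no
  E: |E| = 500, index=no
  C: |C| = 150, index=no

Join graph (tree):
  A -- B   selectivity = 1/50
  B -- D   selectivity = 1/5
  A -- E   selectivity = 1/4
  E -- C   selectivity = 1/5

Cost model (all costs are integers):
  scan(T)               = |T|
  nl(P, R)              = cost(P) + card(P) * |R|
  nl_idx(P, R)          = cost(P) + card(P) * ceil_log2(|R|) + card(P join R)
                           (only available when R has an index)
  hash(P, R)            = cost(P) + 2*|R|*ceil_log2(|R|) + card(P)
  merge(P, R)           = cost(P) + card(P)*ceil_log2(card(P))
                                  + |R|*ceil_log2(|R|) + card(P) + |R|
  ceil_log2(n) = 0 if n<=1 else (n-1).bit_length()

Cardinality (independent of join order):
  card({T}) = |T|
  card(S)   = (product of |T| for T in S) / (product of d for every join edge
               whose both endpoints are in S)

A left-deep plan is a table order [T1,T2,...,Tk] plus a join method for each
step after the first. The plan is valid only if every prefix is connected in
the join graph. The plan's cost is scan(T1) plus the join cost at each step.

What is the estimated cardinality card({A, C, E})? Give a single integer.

Tables in S: A(500), C(150), E(500)
Edges inside S: A-E(d=4), E-C(d=5)
numerator = 500 * 150 * 500 = 37500000
denominator = 4 * 5 = 20
card(S) = 37500000 / 20 = 1875000

1875000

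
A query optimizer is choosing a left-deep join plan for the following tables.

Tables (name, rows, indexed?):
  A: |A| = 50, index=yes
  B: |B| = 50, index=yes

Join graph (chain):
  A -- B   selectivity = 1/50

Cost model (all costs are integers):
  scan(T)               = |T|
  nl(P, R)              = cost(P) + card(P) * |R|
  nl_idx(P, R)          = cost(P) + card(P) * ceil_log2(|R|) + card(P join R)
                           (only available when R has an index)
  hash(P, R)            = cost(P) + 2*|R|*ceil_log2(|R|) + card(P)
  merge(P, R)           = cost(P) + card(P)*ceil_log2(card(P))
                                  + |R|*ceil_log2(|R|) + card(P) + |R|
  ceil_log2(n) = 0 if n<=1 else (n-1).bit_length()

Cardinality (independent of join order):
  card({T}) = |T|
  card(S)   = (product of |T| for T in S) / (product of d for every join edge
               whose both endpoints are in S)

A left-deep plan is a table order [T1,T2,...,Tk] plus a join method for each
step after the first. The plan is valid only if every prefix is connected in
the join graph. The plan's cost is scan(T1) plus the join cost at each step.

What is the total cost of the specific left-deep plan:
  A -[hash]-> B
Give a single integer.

step 1: scan A: cost=50, card=50
step 2: join B via hash
    card(P join B) = 50*50/(50) = 50
    cost = 50 + 2*50*6 + 50 = 700

700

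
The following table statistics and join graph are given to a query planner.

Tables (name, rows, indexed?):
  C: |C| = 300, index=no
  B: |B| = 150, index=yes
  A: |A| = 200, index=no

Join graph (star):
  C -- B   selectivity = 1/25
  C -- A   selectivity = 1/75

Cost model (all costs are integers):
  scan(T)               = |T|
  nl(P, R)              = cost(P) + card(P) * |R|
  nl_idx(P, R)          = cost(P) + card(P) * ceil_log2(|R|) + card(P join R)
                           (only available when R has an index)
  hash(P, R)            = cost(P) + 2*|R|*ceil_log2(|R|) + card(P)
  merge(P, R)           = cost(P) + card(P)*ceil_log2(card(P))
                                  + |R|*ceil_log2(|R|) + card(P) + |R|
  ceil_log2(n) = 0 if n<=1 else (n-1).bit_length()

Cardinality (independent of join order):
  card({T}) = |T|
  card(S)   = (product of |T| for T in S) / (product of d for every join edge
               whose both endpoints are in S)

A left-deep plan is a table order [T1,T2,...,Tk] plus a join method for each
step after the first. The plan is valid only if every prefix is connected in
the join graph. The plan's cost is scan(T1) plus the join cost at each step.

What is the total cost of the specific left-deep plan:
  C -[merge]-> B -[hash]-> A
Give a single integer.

step 1: scan C: cost=300, card=300
step 2: join B via merge
    card(P join B) = 300*150/(25) = 1800
    cost = 300 + 300*9 + 150*8 + 300 + 150 = 4650
step 3: join A via hash
    card(P join A) = 1800*200/(75) = 4800
    cost = 4650 + 2*200*8 + 1800 = 9650

9650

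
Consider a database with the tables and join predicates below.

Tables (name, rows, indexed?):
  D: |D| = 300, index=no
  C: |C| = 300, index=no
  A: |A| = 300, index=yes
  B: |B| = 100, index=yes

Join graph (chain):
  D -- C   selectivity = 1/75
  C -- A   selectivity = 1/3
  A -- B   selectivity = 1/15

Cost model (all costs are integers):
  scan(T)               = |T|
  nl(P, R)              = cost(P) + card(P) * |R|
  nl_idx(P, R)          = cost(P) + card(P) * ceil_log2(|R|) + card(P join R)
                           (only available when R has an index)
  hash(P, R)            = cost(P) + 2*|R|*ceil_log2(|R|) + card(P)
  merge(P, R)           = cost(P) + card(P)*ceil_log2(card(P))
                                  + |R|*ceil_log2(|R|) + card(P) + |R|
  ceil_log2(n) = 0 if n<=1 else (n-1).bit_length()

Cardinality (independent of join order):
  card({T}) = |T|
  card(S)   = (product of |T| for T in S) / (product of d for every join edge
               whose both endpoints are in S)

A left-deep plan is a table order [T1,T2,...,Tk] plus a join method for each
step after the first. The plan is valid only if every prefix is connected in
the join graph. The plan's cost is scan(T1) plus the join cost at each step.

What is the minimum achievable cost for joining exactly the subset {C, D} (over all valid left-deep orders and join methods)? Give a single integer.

6000

Selinger DP over subsets of {C,D}:
  {D}: scan cost=300, card=300
  {C}: scan cost=300, card=300
  {CD}: card=1200; try (D,hash)→6000, (C,hash)→6000, (D,merge)→6300, (C,merge)→6300, (D,nl)→90300, (C,nl)→90300; best=6000 via (D,hash)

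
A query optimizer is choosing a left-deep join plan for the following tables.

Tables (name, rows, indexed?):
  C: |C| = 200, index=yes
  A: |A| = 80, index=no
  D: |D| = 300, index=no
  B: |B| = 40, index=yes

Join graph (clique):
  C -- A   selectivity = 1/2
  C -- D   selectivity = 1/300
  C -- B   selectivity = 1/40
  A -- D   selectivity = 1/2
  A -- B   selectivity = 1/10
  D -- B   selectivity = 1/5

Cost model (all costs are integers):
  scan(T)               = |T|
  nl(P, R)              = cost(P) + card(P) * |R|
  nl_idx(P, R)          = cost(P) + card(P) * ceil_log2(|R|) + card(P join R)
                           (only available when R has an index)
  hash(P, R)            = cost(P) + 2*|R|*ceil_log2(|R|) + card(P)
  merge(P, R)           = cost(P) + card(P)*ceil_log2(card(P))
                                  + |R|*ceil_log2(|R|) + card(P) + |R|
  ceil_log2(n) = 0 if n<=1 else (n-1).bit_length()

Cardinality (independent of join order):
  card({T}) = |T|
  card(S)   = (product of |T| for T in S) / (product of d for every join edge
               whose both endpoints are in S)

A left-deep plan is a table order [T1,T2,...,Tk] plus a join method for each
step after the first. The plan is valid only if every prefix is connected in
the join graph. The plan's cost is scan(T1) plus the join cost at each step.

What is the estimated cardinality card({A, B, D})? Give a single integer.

Tables in S: A(80), B(40), D(300)
Edges inside S: A-D(d=2), A-B(d=10), D-B(d=5)
numerator = 80 * 40 * 300 = 960000
denominator = 2 * 10 * 5 = 100
card(S) = 960000 / 100 = 9600

9600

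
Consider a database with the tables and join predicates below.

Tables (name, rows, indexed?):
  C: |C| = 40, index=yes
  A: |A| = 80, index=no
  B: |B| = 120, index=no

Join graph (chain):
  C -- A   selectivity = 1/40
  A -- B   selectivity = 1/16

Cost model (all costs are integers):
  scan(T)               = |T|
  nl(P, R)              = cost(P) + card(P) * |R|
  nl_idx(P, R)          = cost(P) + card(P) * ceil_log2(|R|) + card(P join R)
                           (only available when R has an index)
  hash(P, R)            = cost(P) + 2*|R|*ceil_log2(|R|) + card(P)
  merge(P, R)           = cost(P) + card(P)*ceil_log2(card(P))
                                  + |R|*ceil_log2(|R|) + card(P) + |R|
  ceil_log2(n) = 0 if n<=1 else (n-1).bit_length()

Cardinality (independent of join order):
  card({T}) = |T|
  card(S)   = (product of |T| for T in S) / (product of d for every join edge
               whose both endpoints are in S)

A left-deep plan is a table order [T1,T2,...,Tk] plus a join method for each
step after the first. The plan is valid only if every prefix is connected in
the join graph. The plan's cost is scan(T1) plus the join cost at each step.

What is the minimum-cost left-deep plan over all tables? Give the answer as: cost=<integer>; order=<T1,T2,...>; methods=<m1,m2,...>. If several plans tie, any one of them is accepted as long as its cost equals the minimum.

cost=2240; order=A,C,B; methods=hash,merge

Selinger DP (subsets sized 1..n):
  {C}: scan cost=40, card=40
  {A}: scan cost=80, card=80
  {B}: scan cost=120, card=120
  {AC}: card=80; try (C,hash)→640, (C,nl_idx)→640, (A,merge)→960, (C,merge)→1000, (A,hash)→1200, (A,nl)→3240 …(+1); best=640 via (C,hash)
  {AB}: card=600; try (A,hash)→1360, (B,merge)→1680, (A,merge)→1720, (B,hash)→1840, (B,nl)→9680, (A,nl)→9720; best=1360 via (A,hash)
  {ABC}: card=600; try (B,merge)→2240, (B,hash)→2400, (C,hash)→2440, (C,nl_idx)→5560, (C,merge)→8240, (B,nl)→10240 …(+1); best=2240 via (B,merge)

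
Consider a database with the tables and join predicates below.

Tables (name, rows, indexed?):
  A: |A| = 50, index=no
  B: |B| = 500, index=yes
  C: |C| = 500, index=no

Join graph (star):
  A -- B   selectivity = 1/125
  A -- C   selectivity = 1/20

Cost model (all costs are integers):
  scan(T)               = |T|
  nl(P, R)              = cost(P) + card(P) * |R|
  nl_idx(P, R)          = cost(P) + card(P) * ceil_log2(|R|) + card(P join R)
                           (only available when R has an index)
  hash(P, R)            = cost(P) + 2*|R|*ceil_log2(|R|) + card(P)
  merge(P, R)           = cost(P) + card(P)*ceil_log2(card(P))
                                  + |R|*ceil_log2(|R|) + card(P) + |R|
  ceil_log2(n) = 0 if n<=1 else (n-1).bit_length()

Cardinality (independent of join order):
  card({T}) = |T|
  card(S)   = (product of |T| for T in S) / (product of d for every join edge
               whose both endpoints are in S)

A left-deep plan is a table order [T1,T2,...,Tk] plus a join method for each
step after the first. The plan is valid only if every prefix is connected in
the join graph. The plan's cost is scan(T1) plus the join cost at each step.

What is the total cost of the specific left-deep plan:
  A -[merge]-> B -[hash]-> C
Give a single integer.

step 1: scan A: cost=50, card=50
step 2: join B via merge
    card(P join B) = 50*500/(125) = 200
    cost = 50 + 50*6 + 500*9 + 50 + 500 = 5400
step 3: join C via hash
    card(P join C) = 200*500/(20) = 5000
    cost = 5400 + 2*500*9 + 200 = 14600

14600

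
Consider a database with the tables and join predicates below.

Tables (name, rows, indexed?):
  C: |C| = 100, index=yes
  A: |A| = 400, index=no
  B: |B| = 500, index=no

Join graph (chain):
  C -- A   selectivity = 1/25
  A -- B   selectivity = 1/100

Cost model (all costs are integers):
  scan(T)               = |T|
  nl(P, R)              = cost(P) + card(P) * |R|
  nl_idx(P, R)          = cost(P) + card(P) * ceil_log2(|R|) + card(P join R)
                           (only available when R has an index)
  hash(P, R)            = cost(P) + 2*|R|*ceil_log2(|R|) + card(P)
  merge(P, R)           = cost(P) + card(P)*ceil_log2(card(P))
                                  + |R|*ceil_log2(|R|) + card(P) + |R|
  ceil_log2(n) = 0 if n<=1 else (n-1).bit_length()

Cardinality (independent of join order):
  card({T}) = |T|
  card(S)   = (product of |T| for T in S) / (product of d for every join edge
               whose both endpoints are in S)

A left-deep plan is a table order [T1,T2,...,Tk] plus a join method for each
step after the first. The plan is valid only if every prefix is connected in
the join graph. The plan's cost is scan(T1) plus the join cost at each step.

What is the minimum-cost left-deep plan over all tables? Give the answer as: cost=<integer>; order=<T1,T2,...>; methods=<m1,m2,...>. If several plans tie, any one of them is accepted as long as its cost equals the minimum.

Selinger DP (subsets sized 1..n):
  {C}: scan cost=100, card=100
  {A}: scan cost=400, card=400
  {B}: scan cost=500, card=500
  {AC}: card=1600; try (C,hash)→2200, (C,nl_idx)→4800, (A,merge)→4900, (C,merge)→5200, (A,hash)→7400, (A,nl)→40100 …(+1); best=2200 via (C,hash)
  {AB}: card=2000; try (A,hash)→8200, (B,merge)→9400, (A,merge)→9500, (B,hash)→9800, (B,nl)→200400, (A,nl)→200500; best=8200 via (A,hash)
  {ABC}: card=8000; try (C,hash)→11600, (B,hash)→12800, (B,merge)→26400, (C,nl_idx)→30200, (C,merge)→33000, (C,nl)→208200 …(+1); best=11600 via (C,hash)

cost=11600; order=B,A,C; methods=hash,hash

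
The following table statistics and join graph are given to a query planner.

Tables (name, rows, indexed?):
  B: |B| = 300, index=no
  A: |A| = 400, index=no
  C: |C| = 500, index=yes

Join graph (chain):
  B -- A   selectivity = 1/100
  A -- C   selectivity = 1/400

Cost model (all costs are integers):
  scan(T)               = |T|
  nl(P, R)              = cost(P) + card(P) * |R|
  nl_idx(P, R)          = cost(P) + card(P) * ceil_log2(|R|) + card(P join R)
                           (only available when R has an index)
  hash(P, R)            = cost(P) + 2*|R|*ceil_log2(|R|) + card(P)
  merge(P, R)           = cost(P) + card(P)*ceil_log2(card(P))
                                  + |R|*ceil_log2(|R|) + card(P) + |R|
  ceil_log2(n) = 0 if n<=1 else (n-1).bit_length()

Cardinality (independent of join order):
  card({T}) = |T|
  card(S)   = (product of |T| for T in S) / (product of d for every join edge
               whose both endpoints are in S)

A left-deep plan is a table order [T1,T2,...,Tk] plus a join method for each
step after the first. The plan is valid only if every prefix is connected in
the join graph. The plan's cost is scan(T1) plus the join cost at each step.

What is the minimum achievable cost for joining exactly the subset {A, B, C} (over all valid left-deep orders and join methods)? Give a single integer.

10400

Selinger DP over subsets of {A,B,C}:
  {B}: scan cost=300, card=300
  {A}: scan cost=400, card=400
  {C}: scan cost=500, card=500
  {AB}: card=1200; try (B,hash)→6200, (A,merge)→7300, (B,merge)→7400, (A,hash)→7800, (A,nl)→120300, (B,nl)→120400; best=6200 via (B,hash)
  {AC}: card=500; try (C,nl_idx)→4500, (A,hash)→8200, (C,merge)→9400, (A,merge)→9500, (C,hash)→9800, (C,nl)→200400 …(+1); best=4500 via (C,nl_idx)
  {ABC}: card=1500; try (B,hash)→10400, (B,merge)→12500, (C,hash)→16400, (C,nl_idx)→18500, (C,merge)→25600, (B,nl)→154500 …(+1); best=10400 via (B,hash)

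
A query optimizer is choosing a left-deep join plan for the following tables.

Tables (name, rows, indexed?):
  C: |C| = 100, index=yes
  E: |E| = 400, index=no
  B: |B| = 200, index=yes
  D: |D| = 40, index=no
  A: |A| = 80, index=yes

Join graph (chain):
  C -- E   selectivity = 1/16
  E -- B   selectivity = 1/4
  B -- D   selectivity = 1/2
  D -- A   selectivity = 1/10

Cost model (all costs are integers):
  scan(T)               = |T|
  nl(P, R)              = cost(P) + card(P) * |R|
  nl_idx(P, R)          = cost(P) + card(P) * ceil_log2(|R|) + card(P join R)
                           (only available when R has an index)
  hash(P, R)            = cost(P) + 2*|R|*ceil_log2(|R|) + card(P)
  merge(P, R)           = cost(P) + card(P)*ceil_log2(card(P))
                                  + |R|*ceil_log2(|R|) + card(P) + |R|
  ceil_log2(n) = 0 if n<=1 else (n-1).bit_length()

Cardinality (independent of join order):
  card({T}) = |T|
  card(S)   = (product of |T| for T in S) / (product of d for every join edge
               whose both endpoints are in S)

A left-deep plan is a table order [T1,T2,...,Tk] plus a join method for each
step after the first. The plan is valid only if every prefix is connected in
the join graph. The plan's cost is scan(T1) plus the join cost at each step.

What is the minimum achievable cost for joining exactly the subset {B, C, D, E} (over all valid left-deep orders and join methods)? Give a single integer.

133380

Selinger DP over subsets of {B,C,D,E}:
  {C}: scan cost=100, card=100
  {E}: scan cost=400, card=400
  {B}: scan cost=200, card=200
  {D}: scan cost=40, card=40
  {CE}: card=2500; try (C,hash)→2200, (E,merge)→4900, (C,merge)→5200, (C,nl_idx)→5700, (E,hash)→7400, (E,nl)→40100 …(+1); best=2200 via (C,hash)
  {BE}: card=20000; try (B,hash)→4000, (E,merge)→6000, (B,merge)→6200, (E,hash)→7600, (B,nl_idx)→23600, (E,nl)→80200 …(+1); best=4000 via (B,hash)
  {BD}: card=4000; try (D,hash)→880, (B,merge)→2120, (D,merge)→2280, (B,hash)→3280, (B,nl_idx)→4360, (B,nl)→8040 …(+1); best=880 via (D,hash)
  {BCE}: card=125000; try (B,hash)→7900, (C,hash)→25400, (B,merge)→36500, (B,nl_idx)→147200, (C,nl_idx)→269000, (C,merge)→324800 …(+2); best=7900 via (B,hash)
  {BDE}: card=400000; try (E,hash)→12080, (D,hash)→24480, (E,merge)→56880, (D,merge)→324280, (D,nl)→804000, (E,nl)→1600880; best=12080 via (E,hash)
  {BCDE}: card=2500000; try (D,hash)→133380, (C,hash)→413480, (D,merge)→2258180, (D,nl)→5007900, (C,nl_idx)→5312080, (C,merge)→8012880 …(+1); best=133380 via (D,hash)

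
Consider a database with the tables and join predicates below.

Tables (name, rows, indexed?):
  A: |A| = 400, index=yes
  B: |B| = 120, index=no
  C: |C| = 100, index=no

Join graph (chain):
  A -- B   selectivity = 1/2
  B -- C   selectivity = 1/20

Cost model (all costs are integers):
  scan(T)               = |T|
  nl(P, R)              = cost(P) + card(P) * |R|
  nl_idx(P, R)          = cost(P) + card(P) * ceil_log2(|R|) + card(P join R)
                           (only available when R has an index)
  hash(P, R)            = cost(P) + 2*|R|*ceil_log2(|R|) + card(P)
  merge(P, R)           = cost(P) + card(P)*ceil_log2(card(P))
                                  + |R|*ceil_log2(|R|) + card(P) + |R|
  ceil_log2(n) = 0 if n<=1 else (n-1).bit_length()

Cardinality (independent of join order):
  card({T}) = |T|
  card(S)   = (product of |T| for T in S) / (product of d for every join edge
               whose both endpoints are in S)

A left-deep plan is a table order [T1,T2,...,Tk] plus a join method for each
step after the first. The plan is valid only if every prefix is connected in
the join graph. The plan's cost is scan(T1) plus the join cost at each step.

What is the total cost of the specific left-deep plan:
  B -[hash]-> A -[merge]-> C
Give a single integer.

392240

step 1: scan B: cost=120, card=120
step 2: join A via hash
    card(P join A) = 120*400/(2) = 24000
    cost = 120 + 2*400*9 + 120 = 7440
step 3: join C via merge
    card(P join C) = 24000*100/(20) = 120000
    cost = 7440 + 24000*15 + 100*7 + 24000 + 100 = 392240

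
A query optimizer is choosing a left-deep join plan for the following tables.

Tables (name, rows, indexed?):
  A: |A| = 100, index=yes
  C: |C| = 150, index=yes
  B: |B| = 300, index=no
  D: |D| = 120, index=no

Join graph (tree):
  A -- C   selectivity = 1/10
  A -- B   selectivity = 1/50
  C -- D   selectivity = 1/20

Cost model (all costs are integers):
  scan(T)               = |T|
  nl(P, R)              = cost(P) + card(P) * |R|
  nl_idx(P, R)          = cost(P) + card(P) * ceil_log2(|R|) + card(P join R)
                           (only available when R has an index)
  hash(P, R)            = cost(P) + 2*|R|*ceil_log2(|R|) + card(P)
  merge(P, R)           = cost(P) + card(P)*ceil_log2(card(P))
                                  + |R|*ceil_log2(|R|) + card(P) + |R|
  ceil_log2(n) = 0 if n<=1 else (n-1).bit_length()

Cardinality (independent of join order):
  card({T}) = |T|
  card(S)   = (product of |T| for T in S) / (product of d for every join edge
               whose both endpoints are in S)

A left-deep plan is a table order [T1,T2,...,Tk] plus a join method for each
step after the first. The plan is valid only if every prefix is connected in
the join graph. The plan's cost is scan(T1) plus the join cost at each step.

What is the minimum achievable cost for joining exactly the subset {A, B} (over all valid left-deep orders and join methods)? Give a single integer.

Selinger DP over subsets of {A,B}:
  {A}: scan cost=100, card=100
  {B}: scan cost=300, card=300
  {AB}: card=600; try (A,hash)→2000, (A,nl_idx)→3000, (B,merge)→3900, (A,merge)→4100, (B,hash)→5600, (B,nl)→30100 …(+1); best=2000 via (A,hash)

2000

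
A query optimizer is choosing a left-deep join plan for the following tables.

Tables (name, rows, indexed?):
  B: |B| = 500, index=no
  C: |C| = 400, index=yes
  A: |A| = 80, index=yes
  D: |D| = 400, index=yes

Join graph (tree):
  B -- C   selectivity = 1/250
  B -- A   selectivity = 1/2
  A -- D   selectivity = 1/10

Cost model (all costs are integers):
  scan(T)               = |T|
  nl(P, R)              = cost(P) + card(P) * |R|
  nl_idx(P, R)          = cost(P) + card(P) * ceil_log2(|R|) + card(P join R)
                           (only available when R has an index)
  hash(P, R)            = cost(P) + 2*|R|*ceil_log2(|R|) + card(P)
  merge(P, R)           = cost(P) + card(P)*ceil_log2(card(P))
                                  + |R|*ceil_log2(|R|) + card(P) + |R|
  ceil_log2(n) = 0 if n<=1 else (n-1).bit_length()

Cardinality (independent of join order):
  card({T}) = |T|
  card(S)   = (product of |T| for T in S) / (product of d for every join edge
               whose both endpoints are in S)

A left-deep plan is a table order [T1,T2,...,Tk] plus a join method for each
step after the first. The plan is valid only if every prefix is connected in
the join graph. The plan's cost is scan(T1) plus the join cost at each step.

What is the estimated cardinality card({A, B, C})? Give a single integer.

Tables in S: A(80), B(500), C(400)
Edges inside S: B-C(d=250), B-A(d=2)
numerator = 80 * 500 * 400 = 16000000
denominator = 250 * 2 = 500
card(S) = 16000000 / 500 = 32000

32000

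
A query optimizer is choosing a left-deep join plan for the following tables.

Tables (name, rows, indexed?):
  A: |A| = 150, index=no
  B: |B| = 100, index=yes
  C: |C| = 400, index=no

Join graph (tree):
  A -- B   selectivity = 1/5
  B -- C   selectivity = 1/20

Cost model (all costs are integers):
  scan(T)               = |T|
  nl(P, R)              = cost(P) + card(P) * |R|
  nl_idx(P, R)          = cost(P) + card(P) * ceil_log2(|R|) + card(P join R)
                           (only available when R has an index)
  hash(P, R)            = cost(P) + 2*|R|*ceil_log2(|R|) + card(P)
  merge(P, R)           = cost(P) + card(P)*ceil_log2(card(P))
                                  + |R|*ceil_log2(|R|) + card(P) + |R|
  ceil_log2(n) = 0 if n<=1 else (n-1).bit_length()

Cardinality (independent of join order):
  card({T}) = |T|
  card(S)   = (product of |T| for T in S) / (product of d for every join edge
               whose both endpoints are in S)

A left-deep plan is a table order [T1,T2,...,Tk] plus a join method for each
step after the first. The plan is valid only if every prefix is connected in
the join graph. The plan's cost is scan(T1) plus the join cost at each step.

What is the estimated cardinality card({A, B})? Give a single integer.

Tables in S: A(150), B(100)
Edges inside S: A-B(d=5)
numerator = 150 * 100 = 15000
denominator = 5 = 5
card(S) = 15000 / 5 = 3000

3000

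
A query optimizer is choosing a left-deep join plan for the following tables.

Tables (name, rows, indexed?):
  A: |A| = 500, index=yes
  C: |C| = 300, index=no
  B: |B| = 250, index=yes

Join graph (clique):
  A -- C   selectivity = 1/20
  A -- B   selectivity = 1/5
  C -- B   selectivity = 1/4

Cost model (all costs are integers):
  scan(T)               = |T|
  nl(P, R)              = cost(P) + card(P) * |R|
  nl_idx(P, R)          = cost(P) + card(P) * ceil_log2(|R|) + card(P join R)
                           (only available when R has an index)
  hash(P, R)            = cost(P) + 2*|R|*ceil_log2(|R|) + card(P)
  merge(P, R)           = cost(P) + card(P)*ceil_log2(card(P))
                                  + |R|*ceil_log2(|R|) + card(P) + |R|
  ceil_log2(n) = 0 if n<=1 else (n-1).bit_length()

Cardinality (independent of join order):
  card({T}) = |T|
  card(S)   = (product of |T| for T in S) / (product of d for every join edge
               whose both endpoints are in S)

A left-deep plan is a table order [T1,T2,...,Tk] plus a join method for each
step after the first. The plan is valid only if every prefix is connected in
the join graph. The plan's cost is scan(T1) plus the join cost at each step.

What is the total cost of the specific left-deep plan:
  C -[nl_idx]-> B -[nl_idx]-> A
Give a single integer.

step 1: scan C: cost=300, card=300
step 2: join B via nl_idx
    card(P join B) = 300*250/(4) = 18750
    cost = 300 + 300*8 + 18750 = 21450
step 3: join A via nl_idx
    card(P join A) = 18750*500/(20*5) = 93750
    cost = 21450 + 18750*9 + 93750 = 283950

283950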